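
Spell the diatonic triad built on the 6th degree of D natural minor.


Step by step:
D natural minor scale: D E F G A Bb C
Diatonic triad on degree 6 stacks scale notes 6, 1, 3: Bb D F
Bb→D = 4 semitones; Bb→F = 7 semitones → major triad
= Bb D F (major)


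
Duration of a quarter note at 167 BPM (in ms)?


Reasoning:
One quarter-note beat = 60000 / BPM = 60000 / 167 ms
Duration = 60000 / 167
= 359.3 ms


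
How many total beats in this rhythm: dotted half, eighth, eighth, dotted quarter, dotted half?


Beat values:
  dotted half = 3 beats
  eighth = 0.5 beats
  eighth = 0.5 beats
  dotted quarter = 1.5 beats
  dotted half = 3 beats
Sum = 3 + 0.5 + 0.5 + 1.5 + 3
= 8.5 beats


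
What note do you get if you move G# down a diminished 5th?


diminished 5th: 5 letter names, 6 semitones
Letter: G - 4 → C
Pitch: G# - 6 semitones, spelled as a C → C##
= C##


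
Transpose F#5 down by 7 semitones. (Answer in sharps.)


Solution.
F#5: chromatic position 6 in octave 5 → absolute = 5×12 + 6 = 66
Transpose down 7: 66 - 7 = 59
59 = 4×12 + 11 → B in octave 4
Result = B4


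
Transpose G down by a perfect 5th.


Reasoning:
perfect 5th: 5 letter names, 7 semitones
Letter: G - 4 → C
Pitch: G - 7 semitones, spelled as a C → C
= C


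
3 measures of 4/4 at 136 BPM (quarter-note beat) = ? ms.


Reasoning:
Quarter-note beat duration = 60000 / 136 ms
Beats per measure (4/4) = 4
One measure = 4 × 60000 / 136 = 240000 / 136 ms
3 measures = 3 × 240000 / 136 = 720000 / 136
= 5294.1 ms


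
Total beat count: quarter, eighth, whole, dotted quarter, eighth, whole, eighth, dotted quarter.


Let's work it out.
Beat values:
  quarter = 1 beat
  eighth = 0.5 beats
  whole = 4 beats
  dotted quarter = 1.5 beats
  eighth = 0.5 beats
  whole = 4 beats
  eighth = 0.5 beats
  dotted quarter = 1.5 beats
Sum = 1 + 0.5 + 4 + 1.5 + 0.5 + 4 + 0.5 + 1.5
= 13.5 beats


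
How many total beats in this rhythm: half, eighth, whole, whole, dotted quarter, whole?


Let's work it out.
Beat values:
  half = 2 beats
  eighth = 0.5 beats
  whole = 4 beats
  whole = 4 beats
  dotted quarter = 1.5 beats
  whole = 4 beats
Sum = 2 + 0.5 + 4 + 4 + 1.5 + 4
= 16 beats


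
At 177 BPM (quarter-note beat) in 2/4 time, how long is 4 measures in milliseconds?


Step by step:
Quarter-note beat duration = 60000 / 177 ms
Beats per measure (2/4) = 2
One measure = 2 × 60000 / 177 = 120000 / 177 ms
4 measures = 4 × 120000 / 177 = 480000 / 177
= 2711.9 ms


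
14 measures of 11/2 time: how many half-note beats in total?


Reasoning:
Time signature 11/2: the bottom number 2 means the half note gets one count
The top number 11 means 11 half-note beats per measure
Total = 11 × 14 measures
= 154 half-note beats


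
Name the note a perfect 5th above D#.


Reasoning:
A 5th spans 5 letter names, so from D we land on A
A perfect 5th = 7 semitones above D#
Spell A at that pitch: A#
= A#


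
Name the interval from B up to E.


Letter names: B → E spans 4 letter names → a 4th
Semitones: B → E = 5 half-steps
A 4th of 5 semitones is a perfect 4th
= perfect 4th


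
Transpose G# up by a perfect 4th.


Reasoning:
perfect 4th: 4 letter names, 5 semitones
Letter: G + 3 → C
Pitch: G# + 5 semitones, spelled as a C → C#
= C#


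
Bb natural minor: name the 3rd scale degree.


Working:
Natural minor scale pattern: W-H-W-W-H-W-W (2-1-2-2-1-2-2 semitones)
Starting from Bb:
  Bb + 2 semitones → C
  C + 1 semitone → Db
  Db + 2 semitones → Eb
  Eb + 2 semitones → F
  F + 1 semitone → Gb
  Gb + 2 semitones → Ab
  Ab + 2 semitones → Bb
Scale: Bb C Db Eb F Gb Ab
Degree 3 = Db


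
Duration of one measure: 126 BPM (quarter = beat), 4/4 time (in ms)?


Step by step:
Quarter-note beat duration = 60000 / 126 ms
Beats per measure (4/4) = 4
One measure = 4 × 60000 / 126 = 240000 / 126 ms
= 1904.8 ms


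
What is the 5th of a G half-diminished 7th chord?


Half-diminished 7th chord = root + minor 3rd + diminished 5th + minor 7th
Seventh chords stack in thirds, so the letter names are G-B-D-F
Root: G
Minor 3rd above G: Bb
Diminished 5th above G: Db
Minor 7th above G: F
The 5th = Db


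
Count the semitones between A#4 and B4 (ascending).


Working:
Absolute semitone position = octave×12 + chromatic position
A#4: 4×12 + 10 = 58
B4: 4×12 + 11 = 59
Difference = 59 - 58 = 1
= 1 semitone


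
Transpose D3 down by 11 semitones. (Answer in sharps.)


Step by step:
D3: chromatic position 2 in octave 3 → absolute = 3×12 + 2 = 38
Transpose down 11: 38 - 11 = 27
27 = 2×12 + 3 → D# in octave 2
Result = D#2


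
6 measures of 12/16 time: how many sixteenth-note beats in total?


Solution.
Time signature 12/16: the bottom number 16 means the sixteenth note gets one count
The top number 12 means 12 sixteenth-note beats per measure
Total = 12 × 6 measures
= 72 sixteenth-note beats


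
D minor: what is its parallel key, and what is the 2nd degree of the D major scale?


Reasoning:
Parallel keys share the same tonic but differ in mode
D minor → parallel is D major
D major scale: D E F# G A B C#
= D major; 2nd degree = E


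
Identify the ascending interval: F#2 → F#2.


Working:
Letter names: F → F spans 1 letter name → a unison
Semitones: F#2 → F#2 = 0 half-steps
A unison of 0 semitones is a perfect unison
= perfect unison


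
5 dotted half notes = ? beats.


Step by step:
Base half note = 2 beats
Dot 1 adds half the previous value: +1
One dotted half = 2 + 1 = 3
5 of them = 5 × 3 = 15
= 15 beats


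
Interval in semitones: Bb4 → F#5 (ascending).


Step by step:
Absolute semitone position = octave×12 + chromatic position
Bb4: 4×12 + 10 = 58
F#5: 5×12 + 6 = 66
Difference = 66 - 58 = 8
= 8 semitones


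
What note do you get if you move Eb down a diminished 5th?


diminished 5th: 5 letter names, 6 semitones
Letter: E - 4 → A
Pitch: Eb - 6 semitones, spelled as an A → A
= A


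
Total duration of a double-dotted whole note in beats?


Let's work it out.
Base whole note = 4 beats
Dot 1 adds half the previous value: +2
Dot 2 adds half the previous value: +1
One double-dotted whole = 4 + 2 + 1 = 7
= 7 beats


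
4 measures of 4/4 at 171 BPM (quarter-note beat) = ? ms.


Step by step:
Quarter-note beat duration = 60000 / 171 ms
Beats per measure (4/4) = 4
One measure = 4 × 60000 / 171 = 240000 / 171 ms
4 measures = 4 × 240000 / 171 = 960000 / 171
= 5614.0 ms


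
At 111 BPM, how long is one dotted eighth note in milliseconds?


One quarter-note beat = 60000 / BPM = 60000 / 111 ms
Dotted eighth note = 3/4 × quarter note
Duration = 3/4 × 60000 / 111 = 45000 / 111
= 405.4 ms


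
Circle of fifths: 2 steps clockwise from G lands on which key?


Solution.
Each clockwise step on the circle of fifths moves up a perfect 5th
From G: G → D → A
= A


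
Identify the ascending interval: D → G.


Reasoning:
Letter names: D → G spans 4 letter names → a 4th
Semitones: D → G = 5 half-steps
A 4th of 5 semitones is a perfect 4th
= perfect 4th


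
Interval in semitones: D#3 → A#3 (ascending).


Working:
Absolute semitone position = octave×12 + chromatic position
D#3: 3×12 + 3 = 39
A#3: 3×12 + 10 = 46
Difference = 46 - 39 = 7
= 7 semitones


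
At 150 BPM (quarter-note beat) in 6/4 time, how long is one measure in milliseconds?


Quarter-note beat duration = 60000 / 150 ms
Beats per measure (6/4) = 6
One measure = 6 × 60000 / 150 = 360000 / 150 ms
= 2400.0 ms


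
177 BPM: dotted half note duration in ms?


Solution.
One quarter-note beat = 60000 / BPM = 60000 / 177 ms
Dotted half note = 3 × quarter note
Duration = 3 × 60000 / 177 = 180000 / 177
= 1016.9 ms


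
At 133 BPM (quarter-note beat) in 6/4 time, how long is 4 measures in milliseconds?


Working:
Quarter-note beat duration = 60000 / 133 ms
Beats per measure (6/4) = 6
One measure = 6 × 60000 / 133 = 360000 / 133 ms
4 measures = 4 × 360000 / 133 = 1440000 / 133
= 10827.1 ms


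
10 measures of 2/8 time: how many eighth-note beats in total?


Time signature 2/8: the bottom number 8 means the eighth note gets one count
The top number 2 means 2 eighth-note beats per measure
Total = 2 × 10 measures
= 20 eighth-note beats


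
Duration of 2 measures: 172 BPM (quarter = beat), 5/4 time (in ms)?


Quarter-note beat duration = 60000 / 172 ms
Beats per measure (5/4) = 5
One measure = 5 × 60000 / 172 = 300000 / 172 ms
2 measures = 2 × 300000 / 172 = 600000 / 172
= 3488.4 ms


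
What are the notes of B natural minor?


Let's work it out.
Natural minor scale pattern: W-H-W-W-H-W-W (2-1-2-2-1-2-2 semitones)
Starting from B:
  B + 2 semitones → C#
  C# + 1 semitone → D
  D + 2 semitones → E
  E + 2 semitones → F#
  F# + 1 semitone → G
  G + 2 semitones → A
  A + 2 semitones → B
Scale = B C# D E F# G A


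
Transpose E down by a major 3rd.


Reasoning:
major 3rd: 3 letter names, 4 semitones
Letter: E - 2 → C
Pitch: E - 4 semitones, spelled as a C → C
= C


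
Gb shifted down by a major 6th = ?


major 6th: 6 letter names, 9 semitones
Letter: G - 5 → B
Pitch: Gb - 9 semitones, spelled as a B → Bbb
= Bbb


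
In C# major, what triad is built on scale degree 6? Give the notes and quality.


Solution.
C# major scale: C# D# E# F# G# A# B#
Diatonic triad on degree 6 stacks scale notes 6, 1, 3: A# C# E#
A#→C# = 3 semitones; A#→E# = 7 semitones → minor triad
= A# C# E# (minor)


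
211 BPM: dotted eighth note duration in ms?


Reasoning:
One quarter-note beat = 60000 / BPM = 60000 / 211 ms
Dotted eighth note = 3/4 × quarter note
Duration = 3/4 × 60000 / 211 = 45000 / 211
= 213.3 ms


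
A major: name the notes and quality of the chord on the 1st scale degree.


Working:
A major scale: A B C# D E F# G#
Diatonic triad on degree 1 stacks scale notes 1, 3, 5: A C# E
A→C# = 4 semitones; A→E = 7 semitones → major triad
= A C# E (major)


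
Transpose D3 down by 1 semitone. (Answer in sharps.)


Reasoning:
D3: chromatic position 2 in octave 3 → absolute = 3×12 + 2 = 38
Transpose down 1: 38 - 1 = 37
37 = 3×12 + 1 → C# in octave 3
Result = C#3


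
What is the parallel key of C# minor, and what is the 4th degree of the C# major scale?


Reasoning:
Parallel keys share the same tonic but differ in mode
C# minor → parallel is C# major
C# major scale: C# D# E# F# G# A# B#
= C# major; 4th degree = F#


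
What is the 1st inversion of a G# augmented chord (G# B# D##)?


Root position: G# B# D##
1st inversion: move root up an octave
Bass note: B#
Notes (bottom to top) = B# D## G#


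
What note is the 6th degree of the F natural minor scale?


Natural minor scale pattern: W-H-W-W-H-W-W (2-1-2-2-1-2-2 semitones)
Starting from F:
  F + 2 semitones → G
  G + 1 semitone → Ab
  Ab + 2 semitones → Bb
  Bb + 2 semitones → C
  C + 1 semitone → Db
  Db + 2 semitones → Eb
  Eb + 2 semitones → F
Scale: F G Ab Bb C Db Eb
Degree 6 = Db


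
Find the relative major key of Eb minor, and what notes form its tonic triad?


The relative major shares the key signature and is a minor 3rd above the minor tonic
A minor 3rd above Eb is Gb
→ relative major of Eb minor is Gb major
Tonic triad of Gb major = root + major 3rd + perfect 5th = Gb Bb Db
= Gb major; triad = Gb Bb Db


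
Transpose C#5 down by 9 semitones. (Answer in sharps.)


Reasoning:
C#5: chromatic position 1 in octave 5 → absolute = 5×12 + 1 = 61
Transpose down 9: 61 - 9 = 52
52 = 4×12 + 4 → E in octave 4
Result = E4


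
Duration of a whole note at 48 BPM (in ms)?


Solution.
One quarter-note beat = 60000 / BPM = 60000 / 48 ms
Whole note = 4 × quarter note
Duration = 4 × 60000 / 48 = 240000 / 48
= 5000.0 ms


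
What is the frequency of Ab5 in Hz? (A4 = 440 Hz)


Step by step:
f = 440 × 2^(n/12) where n = semitones from A4
Ab5: 11 semitones from A4
f = 440 × 2^(11/12)
f = 830.61 Hz


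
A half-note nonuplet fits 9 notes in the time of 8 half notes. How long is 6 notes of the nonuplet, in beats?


Solution.
Nonuplet: 9 notes occupy the space of 8 half notes
Space = 8 × 2 = 16 beats
Each nonuplet note = 16 / 9 = 16/9 beats
6 notes = 6 × 16/9 = 32/3
= 32/3 beats


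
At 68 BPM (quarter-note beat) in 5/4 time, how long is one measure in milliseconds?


Step by step:
Quarter-note beat duration = 60000 / 68 ms
Beats per measure (5/4) = 5
One measure = 5 × 60000 / 68 = 300000 / 68 ms
= 4411.8 ms


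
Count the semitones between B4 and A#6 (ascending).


Let's work it out.
Absolute semitone position = octave×12 + chromatic position
B4: 4×12 + 11 = 59
A#6: 6×12 + 10 = 82
Difference = 82 - 59 = 23
= 23 semitones


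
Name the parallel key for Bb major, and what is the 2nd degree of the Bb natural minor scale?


Working:
Parallel keys share the same tonic but differ in mode
Bb major → parallel is Bb minor
Bb natural minor scale: Bb C Db Eb F Gb Ab
= Bb minor; 2nd degree = C


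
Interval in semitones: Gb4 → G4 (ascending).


Working:
Absolute semitone position = octave×12 + chromatic position
Gb4: 4×12 + 6 = 54
G4: 4×12 + 7 = 55
Difference = 55 - 54 = 1
= 1 semitone


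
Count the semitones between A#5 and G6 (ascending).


Absolute semitone position = octave×12 + chromatic position
A#5: 5×12 + 10 = 70
G6: 6×12 + 7 = 79
Difference = 79 - 70 = 9
= 9 semitones


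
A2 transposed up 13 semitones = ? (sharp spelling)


A2: chromatic position 9 in octave 2 → absolute = 2×12 + 9 = 33
Transpose up 13: 33 + 13 = 46
46 = 3×12 + 10 → A# in octave 3
Result = A#3


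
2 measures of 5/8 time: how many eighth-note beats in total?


Reasoning:
Time signature 5/8: the bottom number 8 means the eighth note gets one count
The top number 5 means 5 eighth-note beats per measure
Total = 5 × 2 measures
= 10 eighth-note beats


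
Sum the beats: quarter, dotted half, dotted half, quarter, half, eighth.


Working:
Beat values:
  quarter = 1 beat
  dotted half = 3 beats
  dotted half = 3 beats
  quarter = 1 beat
  half = 2 beats
  eighth = 0.5 beats
Sum = 1 + 3 + 3 + 1 + 2 + 0.5
= 10.5 beats


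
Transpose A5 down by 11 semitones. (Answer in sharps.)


Solution.
A5: chromatic position 9 in octave 5 → absolute = 5×12 + 9 = 69
Transpose down 11: 69 - 11 = 58
58 = 4×12 + 10 → A# in octave 4
Result = A#4


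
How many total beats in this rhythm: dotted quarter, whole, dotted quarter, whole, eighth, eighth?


Working:
Beat values:
  dotted quarter = 1.5 beats
  whole = 4 beats
  dotted quarter = 1.5 beats
  whole = 4 beats
  eighth = 0.5 beats
  eighth = 0.5 beats
Sum = 1.5 + 4 + 1.5 + 4 + 0.5 + 0.5
= 12 beats


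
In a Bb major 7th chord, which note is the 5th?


Solution.
Major 7th chord = root + major 3rd + perfect 5th + major 7th
Seventh chords stack in thirds, so the letter names are B-D-F-A
Root: Bb
Major 3rd above Bb: D
Perfect 5th above Bb: F
Major 7th above Bb: A
The 5th = F


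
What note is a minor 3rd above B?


A 3rd spans 3 letter names, so from B we land on D
A minor 3rd = 3 semitones above B
Spell D at that pitch: D
= D


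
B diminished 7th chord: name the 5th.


Let's work it out.
Diminished 7th chord = root + minor 3rd + diminished 5th + diminished 7th
Seventh chords stack in thirds, so the letter names are B-D-F-A
Root: B
Minor 3rd above B: D
Diminished 5th above B: F
Diminished 7th above B: Ab
The 5th = F


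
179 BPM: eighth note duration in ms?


Step by step:
One quarter-note beat = 60000 / BPM = 60000 / 179 ms
Eighth note = 1/2 × quarter note
Duration = 1/2 × 60000 / 179 = 30000 / 179
= 167.6 ms


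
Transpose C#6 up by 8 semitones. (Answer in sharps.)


Reasoning:
C#6: chromatic position 1 in octave 6 → absolute = 6×12 + 1 = 73
Transpose up 8: 73 + 8 = 81
81 = 6×12 + 9 → A in octave 6
Result = A6


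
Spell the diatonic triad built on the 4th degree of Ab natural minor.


Let's work it out.
Ab natural minor scale: Ab Bb Cb Db Eb Fb Gb
Diatonic triad on degree 4 stacks scale notes 4, 6, 1: Db Fb Ab
Db→Fb = 3 semitones; Db→Ab = 7 semitones → minor triad
= Db Fb Ab (minor)


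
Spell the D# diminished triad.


Solution.
Diminished triad = root + minor 3rd (3 semitones) + diminished 5th (6 semitones)
A triad on D# stacks thirds, so the chord tones use letter names D-F-A
Root: D#
Minor 3rd above D#: F#
Diminished 5th above D#: A
Chord = D# F# A


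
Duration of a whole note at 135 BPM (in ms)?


Reasoning:
One quarter-note beat = 60000 / BPM = 60000 / 135 ms
Whole note = 4 × quarter note
Duration = 4 × 60000 / 135 = 240000 / 135
= 1777.8 ms


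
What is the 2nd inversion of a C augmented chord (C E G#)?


Step by step:
Root position: C E G#
2nd inversion: move root and 3rd up an octave
Bass note: G#
Notes (bottom to top) = G# C E


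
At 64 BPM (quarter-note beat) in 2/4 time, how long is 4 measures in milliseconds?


Quarter-note beat duration = 60000 / 64 ms
Beats per measure (2/4) = 2
One measure = 2 × 60000 / 64 = 120000 / 64 ms
4 measures = 4 × 120000 / 64 = 480000 / 64
= 7500.0 ms


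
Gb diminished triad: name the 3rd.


Diminished triad = root + minor 3rd (3 semitones) + diminished 5th (6 semitones)
A triad on Gb stacks thirds, so the chord tones use letter names G-B-D
Root: Gb
Minor 3rd above Gb: Bbb
Diminished 5th above Gb: Dbb
The 3rd = Bbb


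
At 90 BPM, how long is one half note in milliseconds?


Let's work it out.
One quarter-note beat = 60000 / BPM = 60000 / 90 ms
Half note = 2 × quarter note
Duration = 2 × 60000 / 90 = 120000 / 90
= 1333.3 ms


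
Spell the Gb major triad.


Major triad = root + major 3rd (4 semitones) + perfect 5th (7 semitones)
A triad on Gb stacks thirds, so the chord tones use letter names G-B-D
Root: Gb
Major 3rd above Gb: Bb
Perfect 5th above Gb: Db
Chord = Gb Bb Db


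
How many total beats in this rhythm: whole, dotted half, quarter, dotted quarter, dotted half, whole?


Beat values:
  whole = 4 beats
  dotted half = 3 beats
  quarter = 1 beat
  dotted quarter = 1.5 beats
  dotted half = 3 beats
  whole = 4 beats
Sum = 4 + 3 + 1 + 1.5 + 3 + 4
= 16.5 beats


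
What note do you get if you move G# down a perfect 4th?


Working:
perfect 4th: 4 letter names, 5 semitones
Letter: G - 3 → D
Pitch: G# - 5 semitones, spelled as a D → D#
= D#


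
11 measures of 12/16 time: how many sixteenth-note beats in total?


Reasoning:
Time signature 12/16: the bottom number 16 means the sixteenth note gets one count
The top number 12 means 12 sixteenth-note beats per measure
Total = 12 × 11 measures
= 132 sixteenth-note beats


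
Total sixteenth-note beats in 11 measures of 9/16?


Reasoning:
Time signature 9/16: the bottom number 16 means the sixteenth note gets one count
The top number 9 means 9 sixteenth-note beats per measure
Total = 9 × 11 measures
= 99 sixteenth-note beats


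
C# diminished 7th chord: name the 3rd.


Solution.
Diminished 7th chord = root + minor 3rd + diminished 5th + diminished 7th
Seventh chords stack in thirds, so the letter names are C-E-G-B
Root: C#
Minor 3rd above C#: E
Diminished 5th above C#: G
Diminished 7th above C#: Bb
The 3rd = E


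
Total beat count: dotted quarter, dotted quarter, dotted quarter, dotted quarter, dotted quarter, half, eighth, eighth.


Step by step:
Beat values:
  dotted quarter = 1.5 beats
  dotted quarter = 1.5 beats
  dotted quarter = 1.5 beats
  dotted quarter = 1.5 beats
  dotted quarter = 1.5 beats
  half = 2 beats
  eighth = 0.5 beats
  eighth = 0.5 beats
Sum = 1.5 + 1.5 + 1.5 + 1.5 + 1.5 + 2 + 0.5 + 0.5
= 10.5 beats


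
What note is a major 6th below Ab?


A 6th spans 6 letter names, so from A we land on C
A major 6th = 9 semitones below Ab
Spell C at that pitch: Cb
= Cb


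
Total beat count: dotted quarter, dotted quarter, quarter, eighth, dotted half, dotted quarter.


Working:
Beat values:
  dotted quarter = 1.5 beats
  dotted quarter = 1.5 beats
  quarter = 1 beat
  eighth = 0.5 beats
  dotted half = 3 beats
  dotted quarter = 1.5 beats
Sum = 1.5 + 1.5 + 1 + 0.5 + 3 + 1.5
= 9 beats


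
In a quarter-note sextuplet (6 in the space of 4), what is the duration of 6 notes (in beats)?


Reasoning:
Sextuplet: 6 notes occupy the space of 4 quarter notes
Space = 4 × 1 = 4 beats
Each sextuplet note = 4 / 6 = 2/3 beats
6 notes = 6 × 2/3 = 4
= 4 beats


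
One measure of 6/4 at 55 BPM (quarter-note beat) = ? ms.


Step by step:
Quarter-note beat duration = 60000 / 55 ms
Beats per measure (6/4) = 6
One measure = 6 × 60000 / 55 = 360000 / 55 ms
= 6545.5 ms


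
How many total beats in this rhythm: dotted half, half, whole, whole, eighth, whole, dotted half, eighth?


Reasoning:
Beat values:
  dotted half = 3 beats
  half = 2 beats
  whole = 4 beats
  whole = 4 beats
  eighth = 0.5 beats
  whole = 4 beats
  dotted half = 3 beats
  eighth = 0.5 beats
Sum = 3 + 2 + 4 + 4 + 0.5 + 4 + 3 + 0.5
= 21 beats


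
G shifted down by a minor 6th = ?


Reasoning:
minor 6th: 6 letter names, 8 semitones
Letter: G - 5 → B
Pitch: G - 8 semitones, spelled as a B → B
= B


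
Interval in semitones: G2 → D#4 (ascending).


Absolute semitone position = octave×12 + chromatic position
G2: 2×12 + 7 = 31
D#4: 4×12 + 3 = 51
Difference = 51 - 31 = 20
= 20 semitones


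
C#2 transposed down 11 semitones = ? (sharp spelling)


Let's work it out.
C#2: chromatic position 1 in octave 2 → absolute = 2×12 + 1 = 25
Transpose down 11: 25 - 11 = 14
14 = 1×12 + 2 → D in octave 1
Result = D1


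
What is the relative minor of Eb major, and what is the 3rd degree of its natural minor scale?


Reasoning:
The relative minor shares the major's key signature and starts on its 6th degree
6th degree = a major 6th above the tonic; a major 6th above Eb is C
→ relative minor of Eb major is C minor
C natural minor scale: C D Eb F G Ab Bb
= C minor; 3rd degree = Eb


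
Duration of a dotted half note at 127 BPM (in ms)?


Step by step:
One quarter-note beat = 60000 / BPM = 60000 / 127 ms
Dotted half note = 3 × quarter note
Duration = 3 × 60000 / 127 = 180000 / 127
= 1417.3 ms


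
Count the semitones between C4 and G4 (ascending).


Reasoning:
Absolute semitone position = octave×12 + chromatic position
C4: 4×12 + 0 = 48
G4: 4×12 + 7 = 55
Difference = 55 - 48 = 7
= 7 semitones


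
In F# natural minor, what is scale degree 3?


Working:
Natural minor scale pattern: W-H-W-W-H-W-W (2-1-2-2-1-2-2 semitones)
Starting from F#:
  F# + 2 semitones → G#
  G# + 1 semitone → A
  A + 2 semitones → B
  B + 2 semitones → C#
  C# + 1 semitone → D
  D + 2 semitones → E
  E + 2 semitones → F#
Scale: F# G# A B C# D E
Degree 3 = A


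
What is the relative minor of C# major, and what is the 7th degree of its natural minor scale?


The relative minor shares the major's key signature and starts on its 6th degree
6th degree = a major 6th above the tonic; a major 6th above C# is A#
→ relative minor of C# major is A# minor
A# natural minor scale: A# B# C# D# E# F# G#
= A# minor; 7th degree = G#


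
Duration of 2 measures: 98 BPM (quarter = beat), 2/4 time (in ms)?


Step by step:
Quarter-note beat duration = 60000 / 98 ms
Beats per measure (2/4) = 2
One measure = 2 × 60000 / 98 = 120000 / 98 ms
2 measures = 2 × 120000 / 98 = 240000 / 98
= 2449.0 ms


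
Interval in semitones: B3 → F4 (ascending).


Solution.
Absolute semitone position = octave×12 + chromatic position
B3: 3×12 + 11 = 47
F4: 4×12 + 5 = 53
Difference = 53 - 47 = 6
= 6 semitones


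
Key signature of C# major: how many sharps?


Solution.
Sharp major keys follow the circle of fifths: C(0), G(1), D(2), A(3), E(4), B(5), F#(6), C#(7)
C# major has 7 sharps
Order of sharps: F# C# G# D# A# E# B# → first 7: F#, C#, G#, D#, A#, E#, B#
= 7 sharps


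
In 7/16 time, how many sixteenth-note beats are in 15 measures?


Let's work it out.
Time signature 7/16: the bottom number 16 means the sixteenth note gets one count
The top number 7 means 7 sixteenth-note beats per measure
Total = 7 × 15 measures
= 105 sixteenth-note beats


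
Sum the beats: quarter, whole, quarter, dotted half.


Beat values:
  quarter = 1 beat
  whole = 4 beats
  quarter = 1 beat
  dotted half = 3 beats
Sum = 1 + 4 + 1 + 3
= 9 beats


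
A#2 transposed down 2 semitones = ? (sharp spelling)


Working:
A#2: chromatic position 10 in octave 2 → absolute = 2×12 + 10 = 34
Transpose down 2: 34 - 2 = 32
32 = 2×12 + 8 → G# in octave 2
Result = G#2


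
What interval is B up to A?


Working:
Letter names: B → A spans 7 letter names → a 7th
Semitones: B → A = 10 half-steps
A 7th of 10 semitones is a minor 7th
= minor 7th


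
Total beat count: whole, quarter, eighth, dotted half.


Working:
Beat values:
  whole = 4 beats
  quarter = 1 beat
  eighth = 0.5 beats
  dotted half = 3 beats
Sum = 4 + 1 + 0.5 + 3
= 8.5 beats


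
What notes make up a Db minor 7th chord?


Step by step:
Minor 7th chord = root + minor 3rd + perfect 5th + minor 7th
Seventh chords stack in thirds, so the letter names are D-F-A-C
Root: Db
Minor 3rd above Db: Fb
Perfect 5th above Db: Ab
Minor 7th above Db: Cb
Chord = Db Fb Ab Cb


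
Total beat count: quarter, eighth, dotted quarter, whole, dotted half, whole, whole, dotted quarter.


Step by step:
Beat values:
  quarter = 1 beat
  eighth = 0.5 beats
  dotted quarter = 1.5 beats
  whole = 4 beats
  dotted half = 3 beats
  whole = 4 beats
  whole = 4 beats
  dotted quarter = 1.5 beats
Sum = 1 + 0.5 + 1.5 + 4 + 3 + 4 + 4 + 1.5
= 19.5 beats


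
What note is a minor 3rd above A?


Reasoning:
A 3rd spans 3 letter names, so from A we land on C
A minor 3rd = 3 semitones above A
Spell C at that pitch: C
= C


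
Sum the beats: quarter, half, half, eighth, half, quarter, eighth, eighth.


Step by step:
Beat values:
  quarter = 1 beat
  half = 2 beats
  half = 2 beats
  eighth = 0.5 beats
  half = 2 beats
  quarter = 1 beat
  eighth = 0.5 beats
  eighth = 0.5 beats
Sum = 1 + 2 + 2 + 0.5 + 2 + 1 + 0.5 + 0.5
= 9.5 beats


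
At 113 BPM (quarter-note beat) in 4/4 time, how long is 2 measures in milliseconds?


Working:
Quarter-note beat duration = 60000 / 113 ms
Beats per measure (4/4) = 4
One measure = 4 × 60000 / 113 = 240000 / 113 ms
2 measures = 2 × 240000 / 113 = 480000 / 113
= 4247.8 ms


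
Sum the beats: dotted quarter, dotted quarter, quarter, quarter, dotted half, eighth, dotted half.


Beat values:
  dotted quarter = 1.5 beats
  dotted quarter = 1.5 beats
  quarter = 1 beat
  quarter = 1 beat
  dotted half = 3 beats
  eighth = 0.5 beats
  dotted half = 3 beats
Sum = 1.5 + 1.5 + 1 + 1 + 3 + 0.5 + 3
= 11.5 beats


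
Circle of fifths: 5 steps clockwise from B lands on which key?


Reasoning:
Each clockwise step on the circle of fifths moves up a perfect 5th
From B: B → F#/Gb → Db → Ab → Eb → Bb
= Bb


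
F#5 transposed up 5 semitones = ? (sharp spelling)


Solution.
F#5: chromatic position 6 in octave 5 → absolute = 5×12 + 6 = 66
Transpose up 5: 66 + 5 = 71
71 = 5×12 + 11 → B in octave 5
Result = B5


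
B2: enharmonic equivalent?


Working:
Enharmonic notes sound the same pitch but are spelled with different letter names
B and Cb name the same pitch class
Octave numbers change at C, so B2 = Cb3
= Cb3


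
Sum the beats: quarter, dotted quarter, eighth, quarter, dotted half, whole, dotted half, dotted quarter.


Beat values:
  quarter = 1 beat
  dotted quarter = 1.5 beats
  eighth = 0.5 beats
  quarter = 1 beat
  dotted half = 3 beats
  whole = 4 beats
  dotted half = 3 beats
  dotted quarter = 1.5 beats
Sum = 1 + 1.5 + 0.5 + 1 + 3 + 4 + 3 + 1.5
= 15.5 beats


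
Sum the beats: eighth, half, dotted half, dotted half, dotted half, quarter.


Beat values:
  eighth = 0.5 beats
  half = 2 beats
  dotted half = 3 beats
  dotted half = 3 beats
  dotted half = 3 beats
  quarter = 1 beat
Sum = 0.5 + 2 + 3 + 3 + 3 + 1
= 12.5 beats


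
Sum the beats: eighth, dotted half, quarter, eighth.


Working:
Beat values:
  eighth = 0.5 beats
  dotted half = 3 beats
  quarter = 1 beat
  eighth = 0.5 beats
Sum = 0.5 + 3 + 1 + 0.5
= 5 beats


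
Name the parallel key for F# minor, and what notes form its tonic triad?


Working:
Parallel keys share the same tonic but differ in mode
F# minor → parallel is F# major
Tonic triad of F# major = F# A# C#
= F# major; triad = F# A# C#


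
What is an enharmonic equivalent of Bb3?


Enharmonic notes sound the same pitch but are spelled with different letter names
Bb and A# name the same pitch class
= A#3


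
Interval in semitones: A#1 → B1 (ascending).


Let's work it out.
Absolute semitone position = octave×12 + chromatic position
A#1: 1×12 + 10 = 22
B1: 1×12 + 11 = 23
Difference = 23 - 22 = 1
= 1 semitone


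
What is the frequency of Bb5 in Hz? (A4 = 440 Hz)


f = 440 × 2^(n/12) where n = semitones from A4
Bb5: 13 semitones from A4
f = 440 × 2^(13/12)
f = 932.33 Hz


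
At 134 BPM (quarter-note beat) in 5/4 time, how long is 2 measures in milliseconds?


Quarter-note beat duration = 60000 / 134 ms
Beats per measure (5/4) = 5
One measure = 5 × 60000 / 134 = 300000 / 134 ms
2 measures = 2 × 300000 / 134 = 600000 / 134
= 4477.6 ms


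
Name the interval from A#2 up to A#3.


Step by step:
Letter names: A → A spans 8 letter names → an octave
Semitones: A#2 → A#3 = 12 half-steps
An octave of 12 semitones is a perfect octave
= perfect octave


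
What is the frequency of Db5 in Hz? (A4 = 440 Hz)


Solution.
f = 440 × 2^(n/12) where n = semitones from A4
Db5: 4 semitones from A4
f = 440 × 2^(4/12)
f = 554.37 Hz


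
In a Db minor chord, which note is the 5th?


Minor triad = root + minor 3rd (3 semitones) + perfect 5th (7 semitones)
A triad on Db stacks thirds, so the chord tones use letter names D-F-A
Root: Db
Minor 3rd above Db: Fb
Perfect 5th above Db: Ab
The 5th = Ab


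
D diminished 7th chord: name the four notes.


Working:
Diminished 7th chord = root + minor 3rd + diminished 5th + diminished 7th
Seventh chords stack in thirds, so the letter names are D-F-A-C
Root: D
Minor 3rd above D: F
Diminished 5th above D: Ab
Diminished 7th above D: Cb
Chord = D F Ab Cb


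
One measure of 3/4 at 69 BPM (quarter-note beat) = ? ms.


Working:
Quarter-note beat duration = 60000 / 69 ms
Beats per measure (3/4) = 3
One measure = 3 × 60000 / 69 = 180000 / 69 ms
= 2608.7 ms


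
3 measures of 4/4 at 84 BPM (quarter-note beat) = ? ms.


Quarter-note beat duration = 60000 / 84 ms
Beats per measure (4/4) = 4
One measure = 4 × 60000 / 84 = 240000 / 84 ms
3 measures = 3 × 240000 / 84 = 720000 / 84
= 8571.4 ms


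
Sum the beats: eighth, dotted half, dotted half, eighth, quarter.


Working:
Beat values:
  eighth = 0.5 beats
  dotted half = 3 beats
  dotted half = 3 beats
  eighth = 0.5 beats
  quarter = 1 beat
Sum = 0.5 + 3 + 3 + 0.5 + 1
= 8 beats


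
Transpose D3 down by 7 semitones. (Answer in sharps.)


Working:
D3: chromatic position 2 in octave 3 → absolute = 3×12 + 2 = 38
Transpose down 7: 38 - 7 = 31
31 = 2×12 + 7 → G in octave 2
Result = G2


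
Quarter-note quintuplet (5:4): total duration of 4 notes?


Step by step:
Quintuplet: 5 notes occupy the space of 4 quarter notes
Space = 4 × 1 = 4 beats
Each quintuplet note = 4 / 5 = 4/5 beats
4 notes = 4 × 4/5 = 16/5
= 16/5 beats


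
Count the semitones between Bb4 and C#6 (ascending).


Working:
Absolute semitone position = octave×12 + chromatic position
Bb4: 4×12 + 10 = 58
C#6: 6×12 + 1 = 73
Difference = 73 - 58 = 15
= 15 semitones


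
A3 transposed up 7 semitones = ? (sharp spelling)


Let's work it out.
A3: chromatic position 9 in octave 3 → absolute = 3×12 + 9 = 45
Transpose up 7: 45 + 7 = 52
52 = 4×12 + 4 → E in octave 4
Result = E4


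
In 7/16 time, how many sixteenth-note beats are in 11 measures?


Time signature 7/16: the bottom number 16 means the sixteenth note gets one count
The top number 7 means 7 sixteenth-note beats per measure
Total = 7 × 11 measures
= 77 sixteenth-note beats


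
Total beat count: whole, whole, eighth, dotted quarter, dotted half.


Solution.
Beat values:
  whole = 4 beats
  whole = 4 beats
  eighth = 0.5 beats
  dotted quarter = 1.5 beats
  dotted half = 3 beats
Sum = 4 + 4 + 0.5 + 1.5 + 3
= 13 beats


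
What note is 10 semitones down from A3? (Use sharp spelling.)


Step by step:
A3: chromatic position 9 in octave 3 → absolute = 3×12 + 9 = 45
Transpose down 10: 45 - 10 = 35
35 = 2×12 + 11 → B in octave 2
Result = B2


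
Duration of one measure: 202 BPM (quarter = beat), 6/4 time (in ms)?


Let's work it out.
Quarter-note beat duration = 60000 / 202 ms
Beats per measure (6/4) = 6
One measure = 6 × 60000 / 202 = 360000 / 202 ms
= 1782.2 ms


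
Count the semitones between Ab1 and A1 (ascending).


Solution.
Absolute semitone position = octave×12 + chromatic position
Ab1: 1×12 + 8 = 20
A1: 1×12 + 9 = 21
Difference = 21 - 20 = 1
= 1 semitone


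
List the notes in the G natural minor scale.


Let's work it out.
Natural minor scale pattern: W-H-W-W-H-W-W (2-1-2-2-1-2-2 semitones)
Starting from G:
  G + 2 semitones → A
  A + 1 semitone → Bb
  Bb + 2 semitones → C
  C + 2 semitones → D
  D + 1 semitone → Eb
  Eb + 2 semitones → F
  F + 2 semitones → G
Scale = G A Bb C D Eb F


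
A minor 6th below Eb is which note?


A 6th spans 6 letter names, so from E we land on G
A minor 6th = 8 semitones below Eb
Spell G at that pitch: G
= G


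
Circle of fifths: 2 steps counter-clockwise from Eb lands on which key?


Each counter-clockwise step moves down a perfect 5th (= up a perfect 4th)
From Eb: Eb → Ab → Db
= Db


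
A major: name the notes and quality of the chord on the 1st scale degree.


A major scale: A B C# D E F# G#
Diatonic triad on degree 1 stacks scale notes 1, 3, 5: A C# E
A→C# = 4 semitones; A→E = 7 semitones → major triad
= A C# E (major)


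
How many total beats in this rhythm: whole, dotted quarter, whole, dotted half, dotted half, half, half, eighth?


Beat values:
  whole = 4 beats
  dotted quarter = 1.5 beats
  whole = 4 beats
  dotted half = 3 beats
  dotted half = 3 beats
  half = 2 beats
  half = 2 beats
  eighth = 0.5 beats
Sum = 4 + 1.5 + 4 + 3 + 3 + 2 + 2 + 0.5
= 20 beats


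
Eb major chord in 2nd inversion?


Step by step:
Root position: Eb G Bb
2nd inversion: move root and 3rd up an octave
Bass note: Bb
Notes (bottom to top) = Bb Eb G


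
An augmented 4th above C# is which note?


Let's work it out.
A 4th spans 4 letter names, so from C we land on F
An augmented 4th = 6 semitones above C#
Spell F at that pitch: F##
= F##


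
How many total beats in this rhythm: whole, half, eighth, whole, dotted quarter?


Reasoning:
Beat values:
  whole = 4 beats
  half = 2 beats
  eighth = 0.5 beats
  whole = 4 beats
  dotted quarter = 1.5 beats
Sum = 4 + 2 + 0.5 + 4 + 1.5
= 12 beats


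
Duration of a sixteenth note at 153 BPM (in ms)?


Let's work it out.
One quarter-note beat = 60000 / BPM = 60000 / 153 ms
Sixteenth note = 1/4 × quarter note
Duration = 1/4 × 60000 / 153 = 15000 / 153
= 98.0 ms


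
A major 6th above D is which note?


Step by step:
A 6th spans 6 letter names, so from D we land on B
A major 6th = 9 semitones above D
Spell B at that pitch: B
= B


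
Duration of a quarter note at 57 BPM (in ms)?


Reasoning:
One quarter-note beat = 60000 / BPM = 60000 / 57 ms
Duration = 60000 / 57
= 1052.6 ms


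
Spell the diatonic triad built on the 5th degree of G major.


G major scale: G A B C D E F#
Diatonic triad on degree 5 stacks scale notes 5, 7, 2: D F# A
D→F# = 4 semitones; D→A = 7 semitones → major triad
= D F# A (major)


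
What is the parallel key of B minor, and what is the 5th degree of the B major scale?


Solution.
Parallel keys share the same tonic but differ in mode
B minor → parallel is B major
B major scale: B C# D# E F# G# A#
= B major; 5th degree = F#


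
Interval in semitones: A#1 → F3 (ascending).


Absolute semitone position = octave×12 + chromatic position
A#1: 1×12 + 10 = 22
F3: 3×12 + 5 = 41
Difference = 41 - 22 = 19
= 19 semitones


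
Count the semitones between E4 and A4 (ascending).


Step by step:
Absolute semitone position = octave×12 + chromatic position
E4: 4×12 + 4 = 52
A4: 4×12 + 9 = 57
Difference = 57 - 52 = 5
= 5 semitones


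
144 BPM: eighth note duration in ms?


Solution.
One quarter-note beat = 60000 / BPM = 60000 / 144 ms
Eighth note = 1/2 × quarter note
Duration = 1/2 × 60000 / 144 = 30000 / 144
= 208.3 ms


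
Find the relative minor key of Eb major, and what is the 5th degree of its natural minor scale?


Let's work it out.
The relative minor shares the major's key signature and starts on its 6th degree
6th degree = a major 6th above the tonic; a major 6th above Eb is C
→ relative minor of Eb major is C minor
C natural minor scale: C D Eb F G Ab Bb
= C minor; 5th degree = G


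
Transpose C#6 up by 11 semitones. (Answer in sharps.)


Step by step:
C#6: chromatic position 1 in octave 6 → absolute = 6×12 + 1 = 73
Transpose up 11: 73 + 11 = 84
84 = 7×12 + 0 → C in octave 7
Result = C7


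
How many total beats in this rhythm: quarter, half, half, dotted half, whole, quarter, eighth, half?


Let's work it out.
Beat values:
  quarter = 1 beat
  half = 2 beats
  half = 2 beats
  dotted half = 3 beats
  whole = 4 beats
  quarter = 1 beat
  eighth = 0.5 beats
  half = 2 beats
Sum = 1 + 2 + 2 + 3 + 4 + 1 + 0.5 + 2
= 15.5 beats


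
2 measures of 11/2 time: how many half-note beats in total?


Step by step:
Time signature 11/2: the bottom number 2 means the half note gets one count
The top number 11 means 11 half-note beats per measure
Total = 11 × 2 measures
= 22 half-note beats


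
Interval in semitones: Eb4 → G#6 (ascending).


Absolute semitone position = octave×12 + chromatic position
Eb4: 4×12 + 3 = 51
G#6: 6×12 + 8 = 80
Difference = 80 - 51 = 29
= 29 semitones


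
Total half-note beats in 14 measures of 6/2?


Reasoning:
Time signature 6/2: the bottom number 2 means the half note gets one count
The top number 6 means 6 half-note beats per measure
Total = 6 × 14 measures
= 84 half-note beats


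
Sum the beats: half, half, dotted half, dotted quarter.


Beat values:
  half = 2 beats
  half = 2 beats
  dotted half = 3 beats
  dotted quarter = 1.5 beats
Sum = 2 + 2 + 3 + 1.5
= 8.5 beats


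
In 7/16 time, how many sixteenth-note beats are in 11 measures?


Time signature 7/16: the bottom number 16 means the sixteenth note gets one count
The top number 7 means 7 sixteenth-note beats per measure
Total = 7 × 11 measures
= 77 sixteenth-note beats


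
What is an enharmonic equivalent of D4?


Working:
Enharmonic notes sound the same pitch but are spelled with different letter names
D and C## name the same pitch class
= C##4


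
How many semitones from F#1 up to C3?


Reasoning:
Absolute semitone position = octave×12 + chromatic position
F#1: 1×12 + 6 = 18
C3: 3×12 + 0 = 36
Difference = 36 - 18 = 18
= 18 semitones


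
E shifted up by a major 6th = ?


Let's work it out.
major 6th: 6 letter names, 9 semitones
Letter: E + 5 → C
Pitch: E + 9 semitones, spelled as a C → C#
= C#


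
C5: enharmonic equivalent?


Step by step:
Enharmonic notes sound the same pitch but are spelled with different letter names
C and B# name the same pitch class
Octave numbers change at C, so C5 = B#4
= B#4


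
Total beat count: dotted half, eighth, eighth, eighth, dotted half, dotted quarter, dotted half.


Working:
Beat values:
  dotted half = 3 beats
  eighth = 0.5 beats
  eighth = 0.5 beats
  eighth = 0.5 beats
  dotted half = 3 beats
  dotted quarter = 1.5 beats
  dotted half = 3 beats
Sum = 3 + 0.5 + 0.5 + 0.5 + 3 + 1.5 + 3
= 12 beats
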